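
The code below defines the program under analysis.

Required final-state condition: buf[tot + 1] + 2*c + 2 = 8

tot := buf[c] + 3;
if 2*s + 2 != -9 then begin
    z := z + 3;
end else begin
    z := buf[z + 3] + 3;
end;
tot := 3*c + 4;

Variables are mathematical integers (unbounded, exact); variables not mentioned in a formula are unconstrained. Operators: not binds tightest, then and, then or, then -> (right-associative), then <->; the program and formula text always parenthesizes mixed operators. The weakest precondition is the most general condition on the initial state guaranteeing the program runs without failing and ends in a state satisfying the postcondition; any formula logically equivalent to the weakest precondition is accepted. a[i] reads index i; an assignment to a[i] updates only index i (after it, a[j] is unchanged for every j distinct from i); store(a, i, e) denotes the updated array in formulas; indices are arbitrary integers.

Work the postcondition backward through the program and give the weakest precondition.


Working backward. After the program, the postcondition buf[tot + 1] + 2*c + 2 = 8 must hold; in canonical form it is buf[tot + 1] + 2*c = 6.
Before tot := 3*c + 4: buf[3*c + 5] + 2*c = 6
Then branch requires buf[3*c + 5] + 2*c = 6; else branch requires buf[3*c + 5] + 2*c = 6.
Before the if: (2*s != -11 -> buf[3*c + 5] + 2*c = 6) and ((not (2*s != -11)) -> buf[3*c + 5] + 2*c = 6)
Before tot := buf[c] + 3: (2*s != -11 -> buf[3*c + 5] + 2*c = 6) and ((not (2*s != -11)) -> buf[3*c + 5] + 2*c = 6)
Answer: WP = (2*s != -11 -> buf[3*c + 5] + 2*c = 6) and ((not (2*s != -11)) -> buf[3*c + 5] + 2*c = 6)


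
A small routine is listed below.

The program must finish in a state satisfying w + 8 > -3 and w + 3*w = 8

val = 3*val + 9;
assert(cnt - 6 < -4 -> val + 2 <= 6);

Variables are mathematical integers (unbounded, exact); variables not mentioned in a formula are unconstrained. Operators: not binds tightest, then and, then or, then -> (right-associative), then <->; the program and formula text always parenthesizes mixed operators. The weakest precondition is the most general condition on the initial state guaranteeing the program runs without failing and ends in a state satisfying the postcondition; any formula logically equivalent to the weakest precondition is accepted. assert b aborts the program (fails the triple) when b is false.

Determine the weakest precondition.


Working backward. After the program, the postcondition w + 8 > -3 and w + 3*w = 8 must hold; in canonical form it is w > -11 and 4*w = 8.
Before assert cnt - 6 < -4 -> val + 2 <= 6: (cnt < 2 -> val <= 4) and w > -11 and 4*w = 8
Before val := 3*val + 9: (cnt < 2 -> 3*val <= -5) and w > -11 and 4*w = 8
Answer: WP = (cnt < 2 -> 3*val <= -5) and w > -11 and 4*w = 8


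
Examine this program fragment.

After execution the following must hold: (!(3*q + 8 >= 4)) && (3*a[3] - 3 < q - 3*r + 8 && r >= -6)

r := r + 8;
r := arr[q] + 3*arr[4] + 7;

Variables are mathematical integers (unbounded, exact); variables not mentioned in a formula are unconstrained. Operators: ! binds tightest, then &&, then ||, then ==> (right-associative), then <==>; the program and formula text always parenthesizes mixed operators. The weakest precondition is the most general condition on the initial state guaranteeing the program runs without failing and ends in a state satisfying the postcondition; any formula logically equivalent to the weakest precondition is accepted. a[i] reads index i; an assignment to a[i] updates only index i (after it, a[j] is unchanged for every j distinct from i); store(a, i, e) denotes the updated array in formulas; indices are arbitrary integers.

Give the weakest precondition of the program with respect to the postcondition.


Working backward. After the program, the postcondition (!(3*q + 8 >= 4)) && (3*a[3] - 3 < q - 3*r + 8 && r >= -6) must hold; in canonical form it is (!(3*q >= -4)) && 3*a[3] + 3*r < q + 11 && r >= -6.
Before r := arr[q] + 3*arr[4] + 7: (!(3*q >= -4)) && 3*a[3] + 9*arr[4] + 3*arr[q] < q - 10 && 3*arr[4] + arr[q] >= -13
Before r := r + 8: (!(3*q >= -4)) && 3*a[3] + 9*arr[4] + 3*arr[q] < q - 10 && 3*arr[4] + arr[q] >= -13
Answer: WP = (!(3*q >= -4)) && 3*a[3] + 9*arr[4] + 3*arr[q] < q - 10 && 3*arr[4] + arr[q] >= -13


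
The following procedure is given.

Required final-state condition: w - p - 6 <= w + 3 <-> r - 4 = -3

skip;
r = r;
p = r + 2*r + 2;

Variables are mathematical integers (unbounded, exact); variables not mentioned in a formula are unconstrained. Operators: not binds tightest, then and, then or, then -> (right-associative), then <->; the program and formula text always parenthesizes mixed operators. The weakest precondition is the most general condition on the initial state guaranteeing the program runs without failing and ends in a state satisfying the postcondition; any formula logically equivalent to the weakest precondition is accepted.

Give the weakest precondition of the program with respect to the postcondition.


Working backward. After the program, the postcondition w - p - 6 <= w + 3 <-> r - 4 = -3 must hold; in canonical form it is p >= -9 <-> r = 1.
Before p := r + 2*r + 2: 3*r >= -11 <-> r = 1
Before r := r: 3*r >= -11 <-> r = 1
Before skip: 3*r >= -11 <-> r = 1
Answer: WP = 3*r >= -11 <-> r = 1


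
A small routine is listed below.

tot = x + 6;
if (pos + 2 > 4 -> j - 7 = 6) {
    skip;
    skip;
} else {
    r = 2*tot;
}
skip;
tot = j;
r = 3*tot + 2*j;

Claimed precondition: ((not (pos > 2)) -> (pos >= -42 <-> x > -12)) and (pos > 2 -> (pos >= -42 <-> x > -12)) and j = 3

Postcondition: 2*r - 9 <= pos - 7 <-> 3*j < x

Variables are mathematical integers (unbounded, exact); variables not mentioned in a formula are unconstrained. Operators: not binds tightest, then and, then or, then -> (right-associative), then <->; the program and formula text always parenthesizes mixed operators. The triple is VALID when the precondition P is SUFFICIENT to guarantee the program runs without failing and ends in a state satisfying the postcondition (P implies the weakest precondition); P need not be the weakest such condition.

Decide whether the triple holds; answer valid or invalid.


Working backward. After the program, the postcondition 2*r - 9 <= pos - 7 <-> 3*j < x must hold; in canonical form it is 2*r <= pos + 2 <-> 3*j < x.
Before r := 3*tot + 2*j: 4*j + 6*tot <= pos + 2 <-> 3*j < x
Before tot := j: 10*j <= pos + 2 <-> 3*j < x
Before skip: 10*j <= pos + 2 <-> 3*j < x
Then branch requires 10*j <= pos + 2 <-> 3*j < x; else branch requires 10*j <= pos + 2 <-> 3*j < x.
Before the if: ((pos > 2 -> j = 13) -> (10*j <= pos + 2 <-> 3*j < x)) and ((not (pos > 2 -> j = 13)) -> (10*j <= pos + 2 <-> 3*j < x))
Before tot := x + 6: ((pos > 2 -> j = 13) -> (10*j <= pos + 2 <-> 3*j < x)) and ((not (pos > 2 -> j = 13)) -> (10*j <= pos + 2 <-> 3*j < x))
The weakest precondition is ((pos > 2 -> j = 13) -> (10*j <= pos + 2 <-> 3*j < x)) and ((not (pos > 2 -> j = 13)) -> (10*j <= pos + 2 <-> 3*j < x)).
Check whether ((not (pos > 2)) -> (pos >= -42 <-> x > -12)) and (pos > 2 -> (pos >= -42 <-> x > -12)) and j = 3 implies it.
Countermodel: at the initial state j = 3, pos = 3, x = 10, the precondition holds but the weakest precondition fails.
Answer: invalid


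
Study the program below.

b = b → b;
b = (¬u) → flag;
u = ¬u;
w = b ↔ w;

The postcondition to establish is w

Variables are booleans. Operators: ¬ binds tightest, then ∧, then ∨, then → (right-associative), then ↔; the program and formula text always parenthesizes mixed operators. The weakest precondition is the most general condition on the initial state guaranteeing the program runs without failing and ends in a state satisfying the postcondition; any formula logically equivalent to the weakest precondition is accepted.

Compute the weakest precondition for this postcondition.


Working backward. After the program, w must hold.
Before w := b ↔ w: b ↔ w
Before u := ¬u: b ↔ w
Before b := (¬u) → flag: ((¬u) → flag) ↔ w
Before b := b → b: ((¬u) → flag) ↔ w
Answer: WP = ((¬u) → flag) ↔ w


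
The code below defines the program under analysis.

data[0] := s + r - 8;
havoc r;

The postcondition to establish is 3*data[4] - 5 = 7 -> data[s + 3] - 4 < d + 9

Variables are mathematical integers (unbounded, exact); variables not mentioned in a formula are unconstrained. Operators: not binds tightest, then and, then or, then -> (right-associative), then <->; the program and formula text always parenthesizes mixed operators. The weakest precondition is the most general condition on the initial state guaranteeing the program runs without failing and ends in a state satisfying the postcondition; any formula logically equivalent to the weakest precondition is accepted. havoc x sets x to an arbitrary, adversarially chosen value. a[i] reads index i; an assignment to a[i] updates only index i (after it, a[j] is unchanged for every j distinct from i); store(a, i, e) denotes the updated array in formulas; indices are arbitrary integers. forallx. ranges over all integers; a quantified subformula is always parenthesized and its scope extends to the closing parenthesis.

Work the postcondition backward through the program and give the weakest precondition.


Working backward. After the program, the postcondition 3*data[4] - 5 = 7 -> data[s + 3] - 4 < d + 9 must hold; in canonical form it is 3*data[4] = 12 -> data[s + 3] < d + 13.
Before havoc r: 3*data[4] = 12 -> data[s + 3] < d + 13
Before data[0] := s + r - 8: 3*data[4] = 12 -> store(data, 0, r + s - 8)[s + 3] < d + 13
Answer: WP = 3*data[4] = 12 -> store(data, 0, r + s - 8)[s + 3] < d + 13


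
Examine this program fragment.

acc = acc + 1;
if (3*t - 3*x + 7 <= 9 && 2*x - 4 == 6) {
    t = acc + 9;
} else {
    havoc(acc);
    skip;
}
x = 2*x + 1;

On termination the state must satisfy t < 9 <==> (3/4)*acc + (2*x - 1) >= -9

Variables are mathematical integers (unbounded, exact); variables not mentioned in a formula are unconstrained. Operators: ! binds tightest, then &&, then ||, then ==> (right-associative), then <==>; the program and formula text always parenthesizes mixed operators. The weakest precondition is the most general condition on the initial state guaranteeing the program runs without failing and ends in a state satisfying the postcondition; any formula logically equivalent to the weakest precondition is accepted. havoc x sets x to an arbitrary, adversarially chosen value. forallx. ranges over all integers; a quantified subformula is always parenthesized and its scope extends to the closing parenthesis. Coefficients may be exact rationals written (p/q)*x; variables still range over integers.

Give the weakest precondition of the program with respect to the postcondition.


Working backward. After the program, the postcondition t < 9 <==> (3/4)*acc + (2*x - 1) >= -9 must hold; in canonical form it is t < 9 <==> (3/4)*acc + 2*x >= -8.
Before x := 2*x + 1: t < 9 <==> (3/4)*acc + 4*x >= -10
Then branch requires acc < 0 <==> (3/4)*acc + 4*x >= -10; else branch requires forall acc_1. (t < 9 <==> (3/4)*acc_1 + 4*x >= -10).
Before the if: ((3*t <= 3*x + 2 && 2*x == 10) ==> (acc < 0 <==> (3/4)*acc + 4*x >= -10)) && ((!(3*t <= 3*x + 2 && 2*x == 10)) ==> (forall acc_1. (t < 9 <==> (3/4)*acc_1 + 4*x >= -10)))
Before acc := acc + 1: ((3*t <= 3*x + 2 && 2*x == 10) ==> (acc < -1 <==> (3/4)*acc + 4*x >= -43/4)) && ((!(3*t <= 3*x + 2 && 2*x == 10)) ==> (forall acc_1. (t < 9 <==> (3/4)*acc_1 + 4*x >= -10)))
Answer: WP = ((3*t <= 3*x + 2 && 2*x == 10) ==> (acc < -1 <==> (3/4)*acc + 4*x >= -43/4)) && ((!(3*t <= 3*x + 2 && 2*x == 10)) ==> (forall acc_1. (t < 9 <==> (3/4)*acc_1 + 4*x >= -10)))


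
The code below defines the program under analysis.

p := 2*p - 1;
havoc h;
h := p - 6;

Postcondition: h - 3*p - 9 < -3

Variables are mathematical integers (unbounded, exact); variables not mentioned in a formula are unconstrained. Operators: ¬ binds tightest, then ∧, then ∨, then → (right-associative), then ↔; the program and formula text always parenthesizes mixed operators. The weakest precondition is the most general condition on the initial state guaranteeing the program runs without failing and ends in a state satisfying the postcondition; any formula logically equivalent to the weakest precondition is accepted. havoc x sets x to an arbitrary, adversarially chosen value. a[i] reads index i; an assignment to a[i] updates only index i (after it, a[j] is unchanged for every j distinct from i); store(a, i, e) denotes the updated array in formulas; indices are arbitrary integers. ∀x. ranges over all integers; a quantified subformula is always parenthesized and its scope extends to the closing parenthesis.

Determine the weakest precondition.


Working backward. After the program, the postcondition h - 3*p - 9 < -3 must hold; in canonical form it is h < 3*p + 6.
Before h := p - 6: 2*p > -12
Before havoc h: 2*p > -12
Before p := 2*p - 1: 4*p > -10
Answer: WP = 4*p > -10


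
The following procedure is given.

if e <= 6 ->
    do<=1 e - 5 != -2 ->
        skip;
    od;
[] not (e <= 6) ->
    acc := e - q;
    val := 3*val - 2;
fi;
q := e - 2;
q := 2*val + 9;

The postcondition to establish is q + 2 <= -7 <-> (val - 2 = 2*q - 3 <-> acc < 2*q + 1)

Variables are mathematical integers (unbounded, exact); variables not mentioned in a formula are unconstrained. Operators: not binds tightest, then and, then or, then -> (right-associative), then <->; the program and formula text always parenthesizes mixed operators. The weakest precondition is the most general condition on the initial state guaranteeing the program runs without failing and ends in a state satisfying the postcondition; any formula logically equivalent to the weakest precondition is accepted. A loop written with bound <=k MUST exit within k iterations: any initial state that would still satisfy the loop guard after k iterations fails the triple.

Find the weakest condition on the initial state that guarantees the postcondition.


Working backward. After the program, the postcondition q + 2 <= -7 <-> (val - 2 = 2*q - 3 <-> acc < 2*q + 1) must hold; in canonical form it is q <= -9 <-> (val = 2*q - 1 <-> acc < 2*q + 1).
Before q := 2*val + 9: 2*val <= -18 <-> (3*val = -17 <-> acc < 4*val + 19)
Before q := e - 2: 2*val <= -18 <-> (3*val = -17 <-> acc < 4*val + 19)
Then branch requires (e != 3 -> ((not (e != 3)) and (2*val <= -18 <-> (3*val = -17 <-> acc < 4*val + 19)))) and ((not (e != 3)) -> (2*val <= -18 <-> (3*val = -17 <-> acc < 4*val + 19))); else branch requires 6*val <= -14 <-> (9*val = -11 <-> e < q + 12*val + 11).
Before the if: (e <= 6 -> ((e != 3 -> ((not (e != 3)) and (2*val <= -18 <-> (3*val = -17 <-> acc < 4*val + 19)))) and ((not (e != 3)) -> (2*val <= -18 <-> (3*val = -17 <-> acc < 4*val + 19))))) and ((not (e <= 6)) -> (6*val <= -14 <-> (9*val = -11 <-> e < q + 12*val + 11)))
Answer: WP = (e <= 6 -> ((e != 3 -> ((not (e != 3)) and (2*val <= -18 <-> (3*val = -17 <-> acc < 4*val + 19)))) and ((not (e != 3)) -> (2*val <= -18 <-> (3*val = -17 <-> acc < 4*val + 19))))) and ((not (e <= 6)) -> (6*val <= -14 <-> (9*val = -11 <-> e < q + 12*val + 11)))


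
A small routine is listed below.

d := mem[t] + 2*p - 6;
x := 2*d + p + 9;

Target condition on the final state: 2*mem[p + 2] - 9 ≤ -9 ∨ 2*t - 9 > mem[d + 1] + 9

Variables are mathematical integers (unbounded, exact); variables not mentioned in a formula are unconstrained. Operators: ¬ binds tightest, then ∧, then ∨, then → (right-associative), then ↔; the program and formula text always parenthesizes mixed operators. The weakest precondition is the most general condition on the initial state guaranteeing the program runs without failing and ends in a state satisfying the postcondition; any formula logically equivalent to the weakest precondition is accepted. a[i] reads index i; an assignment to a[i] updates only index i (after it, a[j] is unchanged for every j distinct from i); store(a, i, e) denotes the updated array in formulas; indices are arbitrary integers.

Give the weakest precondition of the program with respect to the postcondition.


Working backward. After the program, the postcondition 2*mem[p + 2] - 9 ≤ -9 ∨ 2*t - 9 > mem[d + 1] + 9 must hold; in canonical form it is 2*mem[p + 2] ≤ 0 ∨ 2*t > mem[d + 1] + 18.
Before x := 2*d + p + 9: 2*mem[p + 2] ≤ 0 ∨ 2*t > mem[d + 1] + 18
Before d := mem[t] + 2*p - 6: 2*mem[p + 2] ≤ 0 ∨ 2*t > mem[mem[t] + 2*p - 5] + 18
Answer: WP = 2*mem[p + 2] ≤ 0 ∨ 2*t > mem[mem[t] + 2*p - 5] + 18


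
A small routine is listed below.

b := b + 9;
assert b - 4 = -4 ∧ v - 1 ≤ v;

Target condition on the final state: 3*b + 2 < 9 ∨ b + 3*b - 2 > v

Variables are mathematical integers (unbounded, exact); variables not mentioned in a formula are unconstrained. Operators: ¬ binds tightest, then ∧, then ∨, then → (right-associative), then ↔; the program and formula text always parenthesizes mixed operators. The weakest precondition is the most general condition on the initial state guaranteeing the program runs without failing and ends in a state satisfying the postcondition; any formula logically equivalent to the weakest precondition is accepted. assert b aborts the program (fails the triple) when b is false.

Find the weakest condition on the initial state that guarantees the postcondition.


Working backward. After the program, the postcondition 3*b + 2 < 9 ∨ b + 3*b - 2 > v must hold; in canonical form it is 3*b < 7 ∨ 4*b > v + 2.
Before assert b - 4 = -4 ∧ v - 1 ≤ v: b = 0 ∧ (3*b < 7 ∨ 4*b > v + 2)
Before b := b + 9: b = -9 ∧ (3*b < -20 ∨ 4*b > v - 34)
Answer: WP = b = -9 ∧ (3*b < -20 ∨ 4*b > v - 34)


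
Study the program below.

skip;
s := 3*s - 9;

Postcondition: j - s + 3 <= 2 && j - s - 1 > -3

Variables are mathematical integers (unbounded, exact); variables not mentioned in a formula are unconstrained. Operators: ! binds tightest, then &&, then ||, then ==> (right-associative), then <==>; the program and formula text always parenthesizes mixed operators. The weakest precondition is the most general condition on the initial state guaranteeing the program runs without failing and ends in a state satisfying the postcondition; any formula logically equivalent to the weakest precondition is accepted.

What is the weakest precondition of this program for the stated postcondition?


Working backward. After the program, the postcondition j - s + 3 <= 2 && j - s - 1 > -3 must hold; in canonical form it is j <= s - 1 && j > s - 2.
Before s := 3*s - 9: j <= 3*s - 10 && j > 3*s - 11
Before skip: j <= 3*s - 10 && j > 3*s - 11
Answer: WP = j <= 3*s - 10 && j > 3*s - 11


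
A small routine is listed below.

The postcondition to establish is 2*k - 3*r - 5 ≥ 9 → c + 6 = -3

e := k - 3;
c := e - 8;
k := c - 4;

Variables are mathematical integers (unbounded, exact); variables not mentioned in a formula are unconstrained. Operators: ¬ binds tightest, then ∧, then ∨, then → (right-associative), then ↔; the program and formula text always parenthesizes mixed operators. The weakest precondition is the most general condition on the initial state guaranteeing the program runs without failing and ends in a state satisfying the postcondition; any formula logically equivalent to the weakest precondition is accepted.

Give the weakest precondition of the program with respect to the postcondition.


Working backward. After the program, the postcondition 2*k - 3*r - 5 ≥ 9 → c + 6 = -3 must hold; in canonical form it is 2*k ≥ 3*r + 14 → c = -9.
Before k := c - 4: 2*c ≥ 3*r + 22 → c = -9
Before c := e - 8: 2*e ≥ 3*r + 38 → e = -1
Before e := k - 3: 2*k ≥ 3*r + 44 → k = 2
Answer: WP = 2*k ≥ 3*r + 44 → k = 2


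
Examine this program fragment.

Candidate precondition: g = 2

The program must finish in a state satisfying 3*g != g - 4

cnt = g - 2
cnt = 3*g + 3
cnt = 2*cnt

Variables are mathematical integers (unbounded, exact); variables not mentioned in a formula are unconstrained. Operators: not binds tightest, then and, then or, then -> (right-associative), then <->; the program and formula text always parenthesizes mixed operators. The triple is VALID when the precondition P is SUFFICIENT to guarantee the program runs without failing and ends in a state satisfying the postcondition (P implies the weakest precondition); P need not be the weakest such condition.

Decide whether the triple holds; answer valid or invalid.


Working backward. After the program, the postcondition 3*g != g - 4 must hold; in canonical form it is 2*g != -4.
Before cnt := 2*cnt: 2*g != -4
Before cnt := 3*g + 3: 2*g != -4
Before cnt := g - 2: 2*g != -4
The weakest precondition is 2*g != -4.
Check whether g = 2 implies it.
Every state satisfying the precondition satisfies the weakest precondition: the implication holds.
Answer: valid


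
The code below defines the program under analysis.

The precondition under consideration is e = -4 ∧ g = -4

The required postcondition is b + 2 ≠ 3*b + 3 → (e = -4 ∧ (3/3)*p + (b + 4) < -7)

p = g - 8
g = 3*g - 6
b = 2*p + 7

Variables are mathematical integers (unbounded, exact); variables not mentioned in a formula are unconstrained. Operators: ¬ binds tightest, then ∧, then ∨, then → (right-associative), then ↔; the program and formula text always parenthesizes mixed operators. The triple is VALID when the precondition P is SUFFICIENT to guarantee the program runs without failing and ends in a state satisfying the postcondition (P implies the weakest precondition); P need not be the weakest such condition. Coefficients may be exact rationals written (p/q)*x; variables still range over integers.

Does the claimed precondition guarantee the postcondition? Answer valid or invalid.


Working backward. After the program, the postcondition b + 2 ≠ 3*b + 3 → (e = -4 ∧ (3/3)*p + (b + 4) < -7) must hold; in canonical form it is 2*b ≠ -1 → (e = -4 ∧ b + p < -11).
Before b := 2*p + 7: 4*p ≠ -15 → (e = -4 ∧ 3*p < -18)
Before g := 3*g - 6: 4*p ≠ -15 → (e = -4 ∧ 3*p < -18)
Before p := g - 8: 4*g ≠ 17 → (e = -4 ∧ 3*g < 6)
The weakest precondition is 4*g ≠ 17 → (e = -4 ∧ 3*g < 6).
Check whether e = -4 ∧ g = -4 implies it.
Every state satisfying the precondition satisfies the weakest precondition: the implication holds.
Answer: valid


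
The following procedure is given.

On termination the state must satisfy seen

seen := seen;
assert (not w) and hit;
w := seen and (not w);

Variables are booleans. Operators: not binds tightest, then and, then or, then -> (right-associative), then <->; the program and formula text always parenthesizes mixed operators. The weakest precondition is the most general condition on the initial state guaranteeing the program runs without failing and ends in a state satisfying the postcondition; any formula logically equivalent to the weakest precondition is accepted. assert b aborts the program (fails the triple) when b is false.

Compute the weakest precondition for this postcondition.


Working backward. After the program, seen must hold.
Before w := seen and (not w): seen
Before assert (not w) and hit: (not w) and hit and seen
Before seen := seen: (not w) and hit and seen
Answer: WP = (not w) and hit and seen


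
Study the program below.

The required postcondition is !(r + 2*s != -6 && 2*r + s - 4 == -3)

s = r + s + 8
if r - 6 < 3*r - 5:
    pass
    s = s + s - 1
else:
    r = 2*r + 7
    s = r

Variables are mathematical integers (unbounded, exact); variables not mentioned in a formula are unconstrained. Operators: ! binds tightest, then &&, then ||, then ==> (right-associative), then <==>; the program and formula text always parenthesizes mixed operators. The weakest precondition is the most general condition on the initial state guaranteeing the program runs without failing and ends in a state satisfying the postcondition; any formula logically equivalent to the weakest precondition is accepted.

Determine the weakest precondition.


Working backward. After the program, the postcondition !(r + 2*s != -6 && 2*r + s - 4 == -3) must hold; in canonical form it is !(r + 2*s != -6 && 2*r + s == 1).
Then branch requires !(r + 4*s != -4 && 2*r + 2*s == 2); else branch requires !(6*r != -27 && 6*r == -20).
Before the if: (2*r > -1 ==> (!(r + 4*s != -4 && 2*r + 2*s == 2))) && ((!(2*r > -1)) ==> (!(6*r != -27 && 6*r == -20)))
Before s := r + s + 8: (2*r > -1 ==> (!(5*r + 4*s != -36 && 4*r + 2*s == -14))) && ((!(2*r > -1)) ==> (!(6*r != -27 && 6*r == -20)))
Answer: WP = (2*r > -1 ==> (!(5*r + 4*s != -36 && 4*r + 2*s == -14))) && ((!(2*r > -1)) ==> (!(6*r != -27 && 6*r == -20)))


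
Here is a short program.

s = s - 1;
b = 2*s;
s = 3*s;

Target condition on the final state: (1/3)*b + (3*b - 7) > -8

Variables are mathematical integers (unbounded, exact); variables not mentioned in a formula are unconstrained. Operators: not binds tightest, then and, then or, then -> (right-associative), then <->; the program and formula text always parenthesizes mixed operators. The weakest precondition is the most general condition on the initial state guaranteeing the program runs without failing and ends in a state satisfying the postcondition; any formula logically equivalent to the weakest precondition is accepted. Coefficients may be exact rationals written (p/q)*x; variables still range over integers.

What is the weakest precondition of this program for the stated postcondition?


Working backward. After the program, the postcondition (1/3)*b + (3*b - 7) > -8 must hold; in canonical form it is (10/3)*b > -1.
Before s := 3*s: (10/3)*b > -1
Before b := 2*s: (20/3)*s > -1
Before s := s - 1: (20/3)*s > 17/3
Answer: WP = (20/3)*s > 17/3


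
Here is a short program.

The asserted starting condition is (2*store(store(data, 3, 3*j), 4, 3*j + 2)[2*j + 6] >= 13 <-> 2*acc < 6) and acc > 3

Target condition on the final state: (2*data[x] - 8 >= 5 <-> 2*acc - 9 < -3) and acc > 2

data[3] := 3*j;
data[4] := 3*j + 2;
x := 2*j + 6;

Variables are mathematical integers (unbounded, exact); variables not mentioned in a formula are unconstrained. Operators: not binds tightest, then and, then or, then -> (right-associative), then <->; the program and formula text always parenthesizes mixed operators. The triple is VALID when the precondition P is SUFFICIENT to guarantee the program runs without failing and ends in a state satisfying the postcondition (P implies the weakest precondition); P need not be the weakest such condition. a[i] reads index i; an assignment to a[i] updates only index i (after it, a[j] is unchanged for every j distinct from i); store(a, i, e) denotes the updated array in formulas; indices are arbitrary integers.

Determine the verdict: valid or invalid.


Working backward. After the program, the postcondition (2*data[x] - 8 >= 5 <-> 2*acc - 9 < -3) and acc > 2 must hold; in canonical form it is (2*data[x] >= 13 <-> 2*acc < 6) and acc > 2.
Before x := 2*j + 6: (2*data[2*j + 6] >= 13 <-> 2*acc < 6) and acc > 2
Before data[4] := 3*j + 2: (2*store(data, 4, 3*j + 2)[2*j + 6] >= 13 <-> 2*acc < 6) and acc > 2
Before data[3] := 3*j: (2*store(store(data, 3, 3*j), 4, 3*j + 2)[2*j + 6] >= 13 <-> 2*acc < 6) and acc > 2
The weakest precondition is (2*store(store(data, 3, 3*j), 4, 3*j + 2)[2*j + 6] >= 13 <-> 2*acc < 6) and acc > 2.
Check whether (2*store(store(data, 3, 3*j), 4, 3*j + 2)[2*j + 6] >= 13 <-> 2*acc < 6) and acc > 3 implies it.
Every state satisfying the precondition satisfies the weakest precondition: the implication holds.
Answer: valid


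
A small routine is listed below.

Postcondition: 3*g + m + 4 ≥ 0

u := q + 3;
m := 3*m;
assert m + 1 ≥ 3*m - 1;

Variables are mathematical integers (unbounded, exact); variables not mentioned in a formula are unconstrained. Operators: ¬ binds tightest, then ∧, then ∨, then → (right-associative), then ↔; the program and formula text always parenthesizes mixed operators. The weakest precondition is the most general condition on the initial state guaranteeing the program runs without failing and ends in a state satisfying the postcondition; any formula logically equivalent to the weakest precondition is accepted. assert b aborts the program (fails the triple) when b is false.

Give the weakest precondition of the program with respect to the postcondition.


Working backward. After the program, the postcondition 3*g + m + 4 ≥ 0 must hold; in canonical form it is 3*g + m ≥ -4.
Before assert m + 1 ≥ 3*m - 1: 2*m ≤ 2 ∧ 3*g + m ≥ -4
Before m := 3*m: 6*m ≤ 2 ∧ 3*g + 3*m ≥ -4
Before u := q + 3: 6*m ≤ 2 ∧ 3*g + 3*m ≥ -4
Answer: WP = 6*m ≤ 2 ∧ 3*g + 3*m ≥ -4


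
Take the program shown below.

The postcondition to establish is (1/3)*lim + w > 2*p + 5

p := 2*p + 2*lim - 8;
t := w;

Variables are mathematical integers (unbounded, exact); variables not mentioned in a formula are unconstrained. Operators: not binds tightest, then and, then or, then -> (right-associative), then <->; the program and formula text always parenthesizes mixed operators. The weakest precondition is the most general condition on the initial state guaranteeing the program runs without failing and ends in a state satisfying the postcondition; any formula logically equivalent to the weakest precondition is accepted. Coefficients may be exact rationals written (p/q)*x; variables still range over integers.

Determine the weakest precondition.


Working backward. After the program, (1/3)*lim + w > 2*p + 5 must hold.
Before t := w: (1/3)*lim + w > 2*p + 5
Before p := 2*p + 2*lim - 8: w > (11/3)*lim + 4*p - 11
Answer: WP = w > (11/3)*lim + 4*p - 11


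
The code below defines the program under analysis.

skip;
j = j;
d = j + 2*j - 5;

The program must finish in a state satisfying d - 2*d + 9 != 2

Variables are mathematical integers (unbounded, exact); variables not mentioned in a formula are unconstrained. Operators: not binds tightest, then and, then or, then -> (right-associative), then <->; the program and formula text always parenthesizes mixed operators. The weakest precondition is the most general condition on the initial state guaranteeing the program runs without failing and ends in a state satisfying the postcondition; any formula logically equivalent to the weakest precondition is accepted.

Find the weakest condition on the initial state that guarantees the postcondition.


Working backward. After the program, the postcondition d - 2*d + 9 != 2 must hold; in canonical form it is d != 7.
Before d := j + 2*j - 5: 3*j != 12
Before j := j: 3*j != 12
Before skip: 3*j != 12
Answer: WP = 3*j != 12


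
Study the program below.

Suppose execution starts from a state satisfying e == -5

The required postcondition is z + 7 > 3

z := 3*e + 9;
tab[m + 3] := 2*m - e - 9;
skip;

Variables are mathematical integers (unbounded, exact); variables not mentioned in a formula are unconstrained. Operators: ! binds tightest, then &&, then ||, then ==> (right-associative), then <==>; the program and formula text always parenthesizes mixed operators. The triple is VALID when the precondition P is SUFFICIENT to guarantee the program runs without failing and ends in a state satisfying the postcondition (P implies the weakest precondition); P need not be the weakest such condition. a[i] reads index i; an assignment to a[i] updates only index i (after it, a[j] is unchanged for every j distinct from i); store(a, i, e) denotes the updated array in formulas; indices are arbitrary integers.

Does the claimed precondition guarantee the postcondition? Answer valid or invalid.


Working backward. After the program, the postcondition z + 7 > 3 must hold; in canonical form it is z > -4.
Before skip: z > -4
Before tab[m + 3] := 2*m - e - 9: z > -4
Before z := 3*e + 9: 3*e > -13
The weakest precondition is 3*e > -13.
Check whether e == -5 implies it.
Countermodel: at the initial state e = -5, the precondition holds but the weakest precondition fails.
Answer: invalid


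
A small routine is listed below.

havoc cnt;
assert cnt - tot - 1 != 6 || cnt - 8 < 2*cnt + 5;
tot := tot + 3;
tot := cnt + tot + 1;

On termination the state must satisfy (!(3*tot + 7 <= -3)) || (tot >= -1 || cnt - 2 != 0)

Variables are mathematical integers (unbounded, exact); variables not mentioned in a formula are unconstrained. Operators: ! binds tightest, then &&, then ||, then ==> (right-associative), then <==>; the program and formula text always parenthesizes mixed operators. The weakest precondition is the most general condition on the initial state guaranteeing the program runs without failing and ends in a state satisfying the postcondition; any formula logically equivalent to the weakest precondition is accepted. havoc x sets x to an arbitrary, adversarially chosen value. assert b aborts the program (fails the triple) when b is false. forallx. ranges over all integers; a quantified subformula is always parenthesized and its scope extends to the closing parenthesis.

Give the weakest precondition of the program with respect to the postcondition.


Working backward. After the program, the postcondition (!(3*tot + 7 <= -3)) || (tot >= -1 || cnt - 2 != 0) must hold; in canonical form it is (!(3*tot <= -10)) || tot >= -1 || cnt != 2.
Before tot := cnt + tot + 1: (!(3*cnt + 3*tot <= -13)) || cnt + tot >= -2 || cnt != 2
Before tot := tot + 3: (!(3*cnt + 3*tot <= -22)) || cnt + tot >= -5 || cnt != 2
Before assert cnt - tot - 1 != 6 || cnt - 8 < 2*cnt + 5: (cnt != tot + 7 || cnt > -13) && ((!(3*cnt + 3*tot <= -22)) || cnt + tot >= -5 || cnt != 2)
Before havoc cnt: forall cnt_1. ((cnt_1 != tot + 7 || cnt_1 > -13) && ((!(3*cnt_1 + 3*tot <= -22)) || cnt_1 + tot >= -5 || cnt_1 != 2))
Answer: WP = forall cnt_1. ((cnt_1 != tot + 7 || cnt_1 > -13) && ((!(3*cnt_1 + 3*tot <= -22)) || cnt_1 + tot >= -5 || cnt_1 != 2))


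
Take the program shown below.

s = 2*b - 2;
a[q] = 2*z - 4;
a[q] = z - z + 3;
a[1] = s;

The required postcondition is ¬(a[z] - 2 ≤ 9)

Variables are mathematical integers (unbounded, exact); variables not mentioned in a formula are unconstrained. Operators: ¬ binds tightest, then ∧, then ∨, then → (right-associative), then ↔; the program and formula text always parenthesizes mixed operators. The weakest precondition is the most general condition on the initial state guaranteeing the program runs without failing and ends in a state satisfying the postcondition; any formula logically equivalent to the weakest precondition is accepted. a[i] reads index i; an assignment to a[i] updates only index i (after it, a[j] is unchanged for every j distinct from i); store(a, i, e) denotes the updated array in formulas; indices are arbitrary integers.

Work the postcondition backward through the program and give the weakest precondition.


Working backward. After the program, the postcondition ¬(a[z] - 2 ≤ 9) must hold; in canonical form it is ¬(a[z] ≤ 11).
Before a[1] := s: ¬(store(a, 1, s)[z] ≤ 11)
Before a[q] := z - z + 3: ¬(store(store(a, q, 3), 1, s)[z] ≤ 11)
Before a[q] := 2*z - 4: ¬(store(store(store(a, q, 2*z - 4), q, 3), 1, s)[z] ≤ 11)
Before s := 2*b - 2: ¬(store(store(store(a, q, 2*z - 4), q, 3), 1, 2*b - 2)[z] ≤ 11)
Answer: WP = ¬(store(store(store(a, q, 2*z - 4), q, 3), 1, 2*b - 2)[z] ≤ 11)


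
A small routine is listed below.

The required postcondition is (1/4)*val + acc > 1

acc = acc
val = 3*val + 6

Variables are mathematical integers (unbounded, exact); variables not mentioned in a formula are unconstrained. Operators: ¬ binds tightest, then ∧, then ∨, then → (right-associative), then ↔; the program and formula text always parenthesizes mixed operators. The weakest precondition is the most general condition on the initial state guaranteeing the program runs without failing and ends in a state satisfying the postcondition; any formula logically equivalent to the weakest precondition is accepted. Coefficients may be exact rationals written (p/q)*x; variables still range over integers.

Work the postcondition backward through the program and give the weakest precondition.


Working backward. After the program, the postcondition (1/4)*val + acc > 1 must hold; in canonical form it is acc + (1/4)*val > 1.
Before val := 3*val + 6: acc + (3/4)*val > -1/2
Before acc := acc: acc + (3/4)*val > -1/2
Answer: WP = acc + (3/4)*val > -1/2


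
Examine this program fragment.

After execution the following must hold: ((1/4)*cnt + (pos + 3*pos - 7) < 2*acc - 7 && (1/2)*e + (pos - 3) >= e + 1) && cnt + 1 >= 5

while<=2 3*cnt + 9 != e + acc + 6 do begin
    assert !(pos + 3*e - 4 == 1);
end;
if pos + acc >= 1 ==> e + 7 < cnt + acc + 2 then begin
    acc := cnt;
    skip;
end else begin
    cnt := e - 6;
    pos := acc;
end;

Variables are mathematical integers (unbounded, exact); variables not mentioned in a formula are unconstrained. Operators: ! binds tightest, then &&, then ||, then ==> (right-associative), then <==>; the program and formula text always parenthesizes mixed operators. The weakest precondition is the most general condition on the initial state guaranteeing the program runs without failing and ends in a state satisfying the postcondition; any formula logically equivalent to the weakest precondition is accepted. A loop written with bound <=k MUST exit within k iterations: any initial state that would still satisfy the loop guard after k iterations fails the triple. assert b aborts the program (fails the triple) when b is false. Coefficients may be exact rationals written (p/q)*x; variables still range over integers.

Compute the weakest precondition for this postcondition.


Working backward. After the program, the postcondition ((1/4)*cnt + (pos + 3*pos - 7) < 2*acc - 7 && (1/2)*e + (pos - 3) >= e + 1) && cnt + 1 >= 5 must hold; in canonical form it is (1/4)*cnt + 4*pos < 2*acc && pos >= (1/2)*e + 4 && cnt >= 4.
Then branch requires 4*pos < (7/4)*cnt && pos >= (1/2)*e + 4 && cnt >= 4; else branch requires 2*acc + (1/4)*e < 3/2 && acc >= (1/2)*e + 4 && e >= 10.
Before the if: ((acc + pos >= 1 ==> e < acc + cnt - 5) ==> (4*pos < (7/4)*cnt && pos >= (1/2)*e + 4 && cnt >= 4)) && ((!(acc + pos >= 1 ==> e < acc + cnt - 5)) ==> (2*acc + (1/4)*e < 3/2 && acc >= (1/2)*e + 4 && e >= 10))
Before the loop (bound <=2), unroll the exhaustion recursion (WP_0 = exit-now case; WP_j = one more guarded iteration, up to j = 2):
  WP_0: (!(3*cnt != acc + e - 3)) && ((acc + pos >= 1 ==> e < acc + cnt - 5) ==> (4*pos < (7/4)*cnt && pos >= (1/2)*e + 4 && cnt >= 4)) && ((!(acc + pos >= 1 ==> e < acc + cnt - 5)) ==> (2*acc + (1/4)*e < 3/2 && acc >= (1/2)*e + 4 && e >= 10))
  WP_1: (3*cnt != acc + e - 3 ==> ((!(3*e + pos == 5)) && (!(3*cnt != acc + e - 3)) && ((acc + pos >= 1 ==> e < acc + cnt - 5) ==> (4*pos < (7/4)*cnt && pos >= (1/2)*e + 4 && cnt >= 4)) && ((!(acc + pos >= 1 ==> e < acc + cnt - 5)) ==> (2*acc + (1/4)*e < 3/2 && acc >= (1/2)*e + 4 && e >= 10)))) && ((!(3*cnt != acc + e - 3)) ==> (((acc + pos >= 1 ==> e < acc + cnt - 5) ==> (4*pos < (7/4)*cnt && pos >= (1/2)*e + 4 && cnt >= 4)) && ((!(acc + pos >= 1 ==> e < acc + cnt - 5)) ==> (2*acc + (1/4)*e < 3/2 && acc >= (1/2)*e + 4 && e >= 10))))
  WP_2: (3*cnt != acc + e - 3 ==> ((!(3*e + pos == 5)) && (3*cnt != acc + e - 3 ==> ((!(3*e + pos == 5)) && (!(3*cnt != acc + e - 3)) && ((acc + pos >= 1 ==> e < acc + cnt - 5) ==> (4*pos < (7/4)*cnt && pos >= (1/2)*e + 4 && cnt >= 4)) && ((!(acc + pos >= 1 ==> e < acc + cnt - 5)) ==> (2*acc + (1/4)*e < 3/2 && acc >= (1/2)*e + 4 && e >= 10)))) && ((!(3*cnt != acc + e - 3)) ==> (((acc + pos >= 1 ==> e < acc + cnt - 5) ==> (4*pos < (7/4)*cnt && pos >= (1/2)*e + 4 && cnt >= 4)) && ((!(acc + pos >= 1 ==> e < acc + cnt - 5)) ==> (2*acc + (1/4)*e < 3/2 && acc >= (1/2)*e + 4 && e >= 10)))))) && ((!(3*cnt != acc + e - 3)) ==> (((acc + pos >= 1 ==> e < acc + cnt - 5) ==> (4*pos < (7/4)*cnt && pos >= (1/2)*e + 4 && cnt >= 4)) && ((!(acc + pos >= 1 ==> e < acc + cnt - 5)) ==> (2*acc + (1/4)*e < 3/2 && acc >= (1/2)*e + 4 && e >= 10))))
So before the loop: (3*cnt != acc + e - 3 ==> ((!(3*e + pos == 5)) && (3*cnt != acc + e - 3 ==> ((!(3*e + pos == 5)) && (!(3*cnt != acc + e - 3)) && ((acc + pos >= 1 ==> e < acc + cnt - 5) ==> (4*pos < (7/4)*cnt && pos >= (1/2)*e + 4 && cnt >= 4)) && ((!(acc + pos >= 1 ==> e < acc + cnt - 5)) ==> (2*acc + (1/4)*e < 3/2 && acc >= (1/2)*e + 4 && e >= 10)))) && ((!(3*cnt != acc + e - 3)) ==> (((acc + pos >= 1 ==> e < acc + cnt - 5) ==> (4*pos < (7/4)*cnt && pos >= (1/2)*e + 4 && cnt >= 4)) && ((!(acc + pos >= 1 ==> e < acc + cnt - 5)) ==> (2*acc + (1/4)*e < 3/2 && acc >= (1/2)*e + 4 && e >= 10)))))) && ((!(3*cnt != acc + e - 3)) ==> (((acc + pos >= 1 ==> e < acc + cnt - 5) ==> (4*pos < (7/4)*cnt && pos >= (1/2)*e + 4 && cnt >= 4)) && ((!(acc + pos >= 1 ==> e < acc + cnt - 5)) ==> (2*acc + (1/4)*e < 3/2 && acc >= (1/2)*e + 4 && e >= 10))))
Answer: WP = (3*cnt != acc + e - 3 ==> ((!(3*e + pos == 5)) && (3*cnt != acc + e - 3 ==> ((!(3*e + pos == 5)) && (!(3*cnt != acc + e - 3)) && ((acc + pos >= 1 ==> e < acc + cnt - 5) ==> (4*pos < (7/4)*cnt && pos >= (1/2)*e + 4 && cnt >= 4)) && ((!(acc + pos >= 1 ==> e < acc + cnt - 5)) ==> (2*acc + (1/4)*e < 3/2 && acc >= (1/2)*e + 4 && e >= 10)))) && ((!(3*cnt != acc + e - 3)) ==> (((acc + pos >= 1 ==> e < acc + cnt - 5) ==> (4*pos < (7/4)*cnt && pos >= (1/2)*e + 4 && cnt >= 4)) && ((!(acc + pos >= 1 ==> e < acc + cnt - 5)) ==> (2*acc + (1/4)*e < 3/2 && acc >= (1/2)*e + 4 && e >= 10)))))) && ((!(3*cnt != acc + e - 3)) ==> (((acc + pos >= 1 ==> e < acc + cnt - 5) ==> (4*pos < (7/4)*cnt && pos >= (1/2)*e + 4 && cnt >= 4)) && ((!(acc + pos >= 1 ==> e < acc + cnt - 5)) ==> (2*acc + (1/4)*e < 3/2 && acc >= (1/2)*e + 4 && e >= 10))))
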